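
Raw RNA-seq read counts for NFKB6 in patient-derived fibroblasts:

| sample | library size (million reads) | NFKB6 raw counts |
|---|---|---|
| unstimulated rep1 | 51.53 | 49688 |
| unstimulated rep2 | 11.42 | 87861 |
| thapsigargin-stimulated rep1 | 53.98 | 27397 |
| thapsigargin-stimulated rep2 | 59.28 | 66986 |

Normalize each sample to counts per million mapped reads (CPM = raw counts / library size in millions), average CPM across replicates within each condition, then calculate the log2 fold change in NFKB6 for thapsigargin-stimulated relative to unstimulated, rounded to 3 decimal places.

CPM(unstimulated rep1) = 49688 / 51.53 = 964.2538
CPM(unstimulated rep2) = 87861 / 11.42 = 7693.6077
CPM(thapsigargin-stimulated rep1) = 27397 / 53.98 = 507.5398
CPM(thapsigargin-stimulated rep2) = 66986 / 59.28 = 1129.9933
mean CPM(unstimulated) = 4328.9308; mean CPM(thapsigargin-stimulated) = 818.7665
Fold change = 818.7665 / 4328.9308 = 0.18914
log2(0.18914) = -2.4025

-2.402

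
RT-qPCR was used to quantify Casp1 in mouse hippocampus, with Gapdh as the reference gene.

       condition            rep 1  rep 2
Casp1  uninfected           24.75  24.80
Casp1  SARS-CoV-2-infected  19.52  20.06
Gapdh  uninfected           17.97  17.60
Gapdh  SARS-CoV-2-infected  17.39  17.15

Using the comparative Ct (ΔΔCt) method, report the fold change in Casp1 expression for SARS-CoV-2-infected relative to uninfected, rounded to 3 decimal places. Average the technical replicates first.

Mean Ct: Casp1 uninfected 24.775; Casp1 SARS-CoV-2-infected 19.790; Gapdh uninfected 17.785; Gapdh SARS-CoV-2-infected 17.270
ΔCt(uninfected) = 24.775 − 17.785 = 6.990
ΔCt(SARS-CoV-2-infected) = 19.790 − 17.270 = 2.520
ΔΔCt = 2.520 − 6.990 = -4.470
Fold change = 2^(−(-4.470)) = 2^4.470 = 22.1618

22.162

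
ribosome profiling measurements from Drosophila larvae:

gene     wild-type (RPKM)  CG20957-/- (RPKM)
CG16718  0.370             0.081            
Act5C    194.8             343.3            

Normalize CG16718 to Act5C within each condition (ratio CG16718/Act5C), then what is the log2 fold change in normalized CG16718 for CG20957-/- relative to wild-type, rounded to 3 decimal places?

-3.009

CG16718/Act5C (wild-type) = 0.370 / 194.8 = 0.0018994
CG16718/Act5C (CG20957-/-) = 0.081 / 343.3 = 0.00023595
Fold change = 0.00023595 / 0.0018994 = 0.1242
log2(0.1242) = -3.0090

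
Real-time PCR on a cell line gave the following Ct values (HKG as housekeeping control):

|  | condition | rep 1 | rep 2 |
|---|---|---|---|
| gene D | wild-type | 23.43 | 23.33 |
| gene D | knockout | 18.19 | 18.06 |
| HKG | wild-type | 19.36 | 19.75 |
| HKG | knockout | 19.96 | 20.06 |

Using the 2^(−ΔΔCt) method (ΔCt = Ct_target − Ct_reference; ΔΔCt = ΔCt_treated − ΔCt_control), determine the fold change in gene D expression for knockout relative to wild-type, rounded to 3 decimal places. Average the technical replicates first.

Mean Ct: gene D wild-type 23.380; gene D knockout 18.125; HKG wild-type 19.555; HKG knockout 20.010
ΔCt(wild-type) = 23.380 − 19.555 = 3.825
ΔCt(knockout) = 18.125 − 20.010 = -1.885
ΔΔCt = -1.885 − 3.825 = -5.710
Fold change = 2^(−(-5.710)) = 2^5.710 = 52.3457

52.346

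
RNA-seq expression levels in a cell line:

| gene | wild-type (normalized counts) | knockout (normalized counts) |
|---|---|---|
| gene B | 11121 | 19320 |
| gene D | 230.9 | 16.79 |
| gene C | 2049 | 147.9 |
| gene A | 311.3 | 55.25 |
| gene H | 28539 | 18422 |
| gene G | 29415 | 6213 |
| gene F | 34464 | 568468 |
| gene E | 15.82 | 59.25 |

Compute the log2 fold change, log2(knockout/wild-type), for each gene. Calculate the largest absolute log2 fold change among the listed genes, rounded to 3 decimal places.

log2(19320/11121) = 0.797  (gene B)
log2(16.79/230.9) = -3.782  (gene D)
log2(147.9/2049) = -3.792  (gene C)
log2(55.25/311.3) = -2.494  (gene A)
log2(18422/28539) = -0.632  (gene H)
log2(6213/29415) = -2.243  (gene G)
log2(568468/34464) = 4.044  (gene F)
log2(59.25/15.82) = 1.905  (gene E)
The largest magnitude belongs to gene F.

4.044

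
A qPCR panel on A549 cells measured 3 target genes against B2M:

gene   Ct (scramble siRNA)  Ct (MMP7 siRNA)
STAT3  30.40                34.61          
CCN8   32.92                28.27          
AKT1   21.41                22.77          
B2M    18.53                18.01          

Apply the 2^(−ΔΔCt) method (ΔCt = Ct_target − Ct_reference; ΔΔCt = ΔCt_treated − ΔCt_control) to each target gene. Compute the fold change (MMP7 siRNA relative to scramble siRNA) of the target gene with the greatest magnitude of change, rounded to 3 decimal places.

STAT3: ΔΔCt = (34.61−18.01) − (30.40−18.53) = 16.60 − 11.87 = 4.73; fold change = 2^-4.73 = 0.038
CCN8: ΔΔCt = (28.27−18.01) − (32.92−18.53) = 10.26 − 14.39 = -4.13; fold change = 2^4.13 = 17.509
AKT1: ΔΔCt = (22.77−18.01) − (21.41−18.53) = 4.76 − 2.88 = 1.88; fold change = 2^-1.88 = 0.272
STAT3 has the largest |ΔΔCt| = 4.73.

0.038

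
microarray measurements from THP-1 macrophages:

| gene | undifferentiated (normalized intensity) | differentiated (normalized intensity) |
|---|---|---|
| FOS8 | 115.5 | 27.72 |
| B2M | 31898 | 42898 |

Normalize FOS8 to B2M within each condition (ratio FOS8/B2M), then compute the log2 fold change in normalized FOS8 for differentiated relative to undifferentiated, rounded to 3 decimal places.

FOS8/B2M (undifferentiated) = 115.5 / 31898 = 0.0036209
FOS8/B2M (differentiated) = 27.72 / 42898 = 0.00064618
Fold change = 0.00064618 / 0.0036209 = 0.1785
log2(0.1785) = -2.4863

-2.486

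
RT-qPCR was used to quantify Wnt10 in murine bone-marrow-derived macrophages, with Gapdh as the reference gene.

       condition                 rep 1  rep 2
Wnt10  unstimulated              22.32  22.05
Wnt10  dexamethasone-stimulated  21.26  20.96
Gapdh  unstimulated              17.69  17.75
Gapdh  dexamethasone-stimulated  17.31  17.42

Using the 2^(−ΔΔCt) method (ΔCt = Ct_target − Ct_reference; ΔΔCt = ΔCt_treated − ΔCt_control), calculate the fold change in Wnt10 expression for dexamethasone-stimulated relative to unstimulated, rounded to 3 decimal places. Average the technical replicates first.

1.647

Mean Ct: Wnt10 unstimulated 22.185; Wnt10 dexamethasone-stimulated 21.110; Gapdh unstimulated 17.720; Gapdh dexamethasone-stimulated 17.365
ΔCt(unstimulated) = 22.185 − 17.720 = 4.465
ΔCt(dexamethasone-stimulated) = 21.110 − 17.365 = 3.745
ΔΔCt = 3.745 − 4.465 = -0.720
Fold change = 2^(−(-0.720)) = 2^0.720 = 1.6472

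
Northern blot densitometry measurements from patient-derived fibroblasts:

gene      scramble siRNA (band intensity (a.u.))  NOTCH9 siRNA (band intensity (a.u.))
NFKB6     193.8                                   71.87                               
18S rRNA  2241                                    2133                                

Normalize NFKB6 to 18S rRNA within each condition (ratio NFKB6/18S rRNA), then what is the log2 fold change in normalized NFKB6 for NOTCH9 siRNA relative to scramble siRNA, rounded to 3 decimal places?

NFKB6/18S rRNA (scramble siRNA) = 193.8 / 2241 = 0.086479
NFKB6/18S rRNA (NOTCH9 siRNA) = 71.87 / 2133 = 0.033694
Fold change = 0.033694 / 0.086479 = 0.3896
log2(0.3896) = -1.3598

-1.360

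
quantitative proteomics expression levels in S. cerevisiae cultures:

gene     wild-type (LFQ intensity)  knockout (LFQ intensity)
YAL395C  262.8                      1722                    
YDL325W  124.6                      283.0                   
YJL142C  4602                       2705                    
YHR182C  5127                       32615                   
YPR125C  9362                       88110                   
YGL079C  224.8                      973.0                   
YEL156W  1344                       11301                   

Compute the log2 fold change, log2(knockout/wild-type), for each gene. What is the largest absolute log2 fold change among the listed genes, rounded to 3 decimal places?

log2(1722/262.8) = 2.712  (YAL395C)
log2(283.0/124.6) = 1.183  (YDL325W)
log2(2705/4602) = -0.767  (YJL142C)
log2(32615/5127) = 2.669  (YHR182C)
log2(88110/9362) = 3.234  (YPR125C)
log2(973.0/224.8) = 2.114  (YGL079C)
log2(11301/1344) = 3.072  (YEL156W)
The largest magnitude belongs to YPR125C.

3.234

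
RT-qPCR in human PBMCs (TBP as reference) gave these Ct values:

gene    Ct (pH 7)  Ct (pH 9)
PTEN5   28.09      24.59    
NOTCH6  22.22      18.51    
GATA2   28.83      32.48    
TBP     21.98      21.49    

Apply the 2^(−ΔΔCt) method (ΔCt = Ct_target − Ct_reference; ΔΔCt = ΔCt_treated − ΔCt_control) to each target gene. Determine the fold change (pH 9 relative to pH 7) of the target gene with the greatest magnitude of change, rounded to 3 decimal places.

0.057

PTEN5: ΔΔCt = (24.59−21.49) − (28.09−21.98) = 3.10 − 6.11 = -3.01; fold change = 2^3.01 = 8.056
NOTCH6: ΔΔCt = (18.51−21.49) − (22.22−21.98) = -2.98 − 0.24 = -3.22; fold change = 2^3.22 = 9.318
GATA2: ΔΔCt = (32.48−21.49) − (28.83−21.98) = 10.99 − 6.85 = 4.14; fold change = 2^-4.14 = 0.057
GATA2 has the largest |ΔΔCt| = 4.14.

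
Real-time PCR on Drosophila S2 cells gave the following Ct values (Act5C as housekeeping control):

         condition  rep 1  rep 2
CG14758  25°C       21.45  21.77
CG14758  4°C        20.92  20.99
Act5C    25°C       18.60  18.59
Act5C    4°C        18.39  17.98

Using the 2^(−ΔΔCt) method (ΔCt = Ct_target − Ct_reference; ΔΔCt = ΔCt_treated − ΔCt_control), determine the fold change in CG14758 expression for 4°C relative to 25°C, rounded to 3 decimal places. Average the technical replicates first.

Mean Ct: CG14758 25°C 21.610; CG14758 4°C 20.955; Act5C 25°C 18.595; Act5C 4°C 18.185
ΔCt(25°C) = 21.610 − 18.595 = 3.015
ΔCt(4°C) = 20.955 − 18.185 = 2.770
ΔΔCt = 2.770 − 3.015 = -0.245
Fold change = 2^(−(-0.245)) = 2^0.245 = 1.1851

1.185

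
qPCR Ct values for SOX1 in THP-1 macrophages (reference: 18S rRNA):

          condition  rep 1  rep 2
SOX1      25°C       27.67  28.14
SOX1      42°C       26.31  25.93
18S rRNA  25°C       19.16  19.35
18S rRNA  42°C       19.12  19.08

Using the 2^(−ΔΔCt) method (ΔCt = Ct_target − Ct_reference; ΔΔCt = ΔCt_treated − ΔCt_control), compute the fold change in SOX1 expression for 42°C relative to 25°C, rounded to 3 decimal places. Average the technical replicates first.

3.095

Mean Ct: SOX1 25°C 27.905; SOX1 42°C 26.120; 18S rRNA 25°C 19.255; 18S rRNA 42°C 19.100
ΔCt(25°C) = 27.905 − 19.255 = 8.650
ΔCt(42°C) = 26.120 − 19.100 = 7.020
ΔΔCt = 7.020 − 8.650 = -1.630
Fold change = 2^(−(-1.630)) = 2^1.630 = 3.0951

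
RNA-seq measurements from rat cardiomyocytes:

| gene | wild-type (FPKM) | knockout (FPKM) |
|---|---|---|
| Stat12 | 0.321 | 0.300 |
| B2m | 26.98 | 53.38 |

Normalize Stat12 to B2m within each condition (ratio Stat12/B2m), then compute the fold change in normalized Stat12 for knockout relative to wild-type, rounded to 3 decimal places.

Stat12/B2m (wild-type) = 0.321 / 26.98 = 0.011898
Stat12/B2m (knockout) = 0.300 / 53.38 = 0.0056201
Fold change = 0.0056201 / 0.011898 = 0.4724

0.472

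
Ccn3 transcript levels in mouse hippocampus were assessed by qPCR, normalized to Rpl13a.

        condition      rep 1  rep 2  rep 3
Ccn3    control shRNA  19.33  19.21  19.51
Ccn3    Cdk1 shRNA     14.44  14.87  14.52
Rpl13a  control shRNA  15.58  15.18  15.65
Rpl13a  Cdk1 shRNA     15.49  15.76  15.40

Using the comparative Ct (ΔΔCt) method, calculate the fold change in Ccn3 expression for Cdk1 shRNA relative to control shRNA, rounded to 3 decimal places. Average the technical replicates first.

28.246

Mean Ct: Ccn3 control shRNA 19.350; Ccn3 Cdk1 shRNA 14.610; Rpl13a control shRNA 15.470; Rpl13a Cdk1 shRNA 15.550
ΔCt(control shRNA) = 19.350 − 15.470 = 3.880
ΔCt(Cdk1 shRNA) = 14.610 − 15.550 = -0.940
ΔΔCt = -0.940 − 3.880 = -4.820
Fold change = 2^(−(-4.820)) = 2^4.820 = 28.2465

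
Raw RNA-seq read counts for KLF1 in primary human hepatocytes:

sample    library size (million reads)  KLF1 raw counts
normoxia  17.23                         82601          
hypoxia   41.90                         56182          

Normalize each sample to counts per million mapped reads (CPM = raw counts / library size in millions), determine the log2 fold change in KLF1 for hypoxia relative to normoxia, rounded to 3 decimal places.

CPM(normoxia) = 82601 / 17.23 = 4794.0221
CPM(hypoxia) = 56182 / 41.90 = 1340.8592
Fold change = 1340.8592 / 4794.0221 = 0.27969
log2(0.27969) = -1.8381

-1.838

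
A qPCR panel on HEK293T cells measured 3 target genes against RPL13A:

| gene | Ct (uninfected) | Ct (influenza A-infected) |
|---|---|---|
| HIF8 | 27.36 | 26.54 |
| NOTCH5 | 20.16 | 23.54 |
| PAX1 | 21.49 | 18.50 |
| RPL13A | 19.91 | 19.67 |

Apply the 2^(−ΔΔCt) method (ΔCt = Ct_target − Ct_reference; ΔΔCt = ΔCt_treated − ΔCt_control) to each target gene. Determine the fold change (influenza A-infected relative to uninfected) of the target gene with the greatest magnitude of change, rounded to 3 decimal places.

0.081

HIF8: ΔΔCt = (26.54−19.67) − (27.36−19.91) = 6.87 − 7.45 = -0.58; fold change = 2^0.58 = 1.495
NOTCH5: ΔΔCt = (23.54−19.67) − (20.16−19.91) = 3.87 − 0.25 = 3.62; fold change = 2^-3.62 = 0.081
PAX1: ΔΔCt = (18.50−19.67) − (21.49−19.91) = -1.17 − 1.58 = -2.75; fold change = 2^2.75 = 6.727
NOTCH5 has the largest |ΔΔCt| = 3.62.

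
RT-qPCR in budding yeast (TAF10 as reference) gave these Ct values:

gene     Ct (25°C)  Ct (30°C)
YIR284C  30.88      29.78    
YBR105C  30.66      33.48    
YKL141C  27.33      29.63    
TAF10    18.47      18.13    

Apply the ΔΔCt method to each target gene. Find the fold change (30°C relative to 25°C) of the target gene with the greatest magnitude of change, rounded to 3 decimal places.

0.112

YIR284C: ΔΔCt = (29.78−18.13) − (30.88−18.47) = 11.65 − 12.41 = -0.76; fold change = 2^0.76 = 1.693
YBR105C: ΔΔCt = (33.48−18.13) − (30.66−18.47) = 15.35 − 12.19 = 3.16; fold change = 2^-3.16 = 0.112
YKL141C: ΔΔCt = (29.63−18.13) − (27.33−18.47) = 11.50 − 8.86 = 2.64; fold change = 2^-2.64 = 0.160
YBR105C has the largest |ΔΔCt| = 3.16.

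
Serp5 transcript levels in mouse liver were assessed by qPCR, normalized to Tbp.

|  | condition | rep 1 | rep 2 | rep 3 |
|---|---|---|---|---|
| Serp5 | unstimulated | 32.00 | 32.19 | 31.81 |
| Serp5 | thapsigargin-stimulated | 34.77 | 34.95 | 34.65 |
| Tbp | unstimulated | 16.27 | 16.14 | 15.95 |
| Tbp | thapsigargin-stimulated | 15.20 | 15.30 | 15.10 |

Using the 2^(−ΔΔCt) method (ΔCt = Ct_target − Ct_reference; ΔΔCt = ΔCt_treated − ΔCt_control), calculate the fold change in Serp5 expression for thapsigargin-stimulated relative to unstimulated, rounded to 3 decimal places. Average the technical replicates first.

0.076

Mean Ct: Serp5 unstimulated 32.000; Serp5 thapsigargin-stimulated 34.790; Tbp unstimulated 16.120; Tbp thapsigargin-stimulated 15.200
ΔCt(unstimulated) = 32.000 − 16.120 = 15.880
ΔCt(thapsigargin-stimulated) = 34.790 − 15.200 = 19.590
ΔΔCt = 19.590 − 15.880 = 3.710
Fold change = 2^(−3.710) = 0.0764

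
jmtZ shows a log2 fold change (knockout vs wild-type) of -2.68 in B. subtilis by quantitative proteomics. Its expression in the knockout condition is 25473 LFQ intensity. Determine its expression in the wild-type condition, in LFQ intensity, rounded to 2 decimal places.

163245.22

Fold change = 2^(-2.68) = 0.1560
wild-type expression = 25473 / 0.1560 = 163245.22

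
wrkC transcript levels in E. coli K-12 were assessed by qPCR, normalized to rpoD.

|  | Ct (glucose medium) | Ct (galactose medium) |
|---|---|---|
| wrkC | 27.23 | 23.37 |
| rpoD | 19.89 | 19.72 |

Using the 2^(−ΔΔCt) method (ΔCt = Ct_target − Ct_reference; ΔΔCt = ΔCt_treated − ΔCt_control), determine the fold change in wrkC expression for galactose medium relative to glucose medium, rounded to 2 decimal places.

ΔCt(glucose medium) = 27.230 − 19.890 = 7.340
ΔCt(galactose medium) = 23.370 − 19.720 = 3.650
ΔΔCt = 3.650 − 7.340 = -3.690
Fold change = 2^(−(-3.690)) = 2^3.690 = 12.906

12.91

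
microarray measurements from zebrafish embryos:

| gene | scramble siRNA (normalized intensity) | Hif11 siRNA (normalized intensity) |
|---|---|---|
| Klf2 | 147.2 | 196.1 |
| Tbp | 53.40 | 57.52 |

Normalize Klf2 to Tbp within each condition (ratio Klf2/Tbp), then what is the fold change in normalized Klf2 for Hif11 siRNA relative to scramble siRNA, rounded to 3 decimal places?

1.237

Klf2/Tbp (scramble siRNA) = 147.2 / 53.40 = 2.7566
Klf2/Tbp (Hif11 siRNA) = 196.1 / 57.52 = 3.4092
Fold change = 3.4092 / 2.7566 = 1.2368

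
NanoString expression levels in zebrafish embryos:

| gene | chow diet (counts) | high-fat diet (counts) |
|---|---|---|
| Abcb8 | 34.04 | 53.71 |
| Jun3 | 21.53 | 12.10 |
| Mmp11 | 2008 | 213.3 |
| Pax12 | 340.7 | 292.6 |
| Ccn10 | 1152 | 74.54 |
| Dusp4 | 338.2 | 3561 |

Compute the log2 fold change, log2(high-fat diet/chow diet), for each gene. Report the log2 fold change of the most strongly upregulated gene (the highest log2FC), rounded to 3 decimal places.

log2(53.71/34.04) = 0.658  (Abcb8)
log2(12.10/21.53) = -0.831  (Jun3)
log2(213.3/2008) = -3.235  (Mmp11)
log2(292.6/340.7) = -0.220  (Pax12)
log2(74.54/1152) = -3.950  (Ccn10)
log2(3561/338.2) = 3.396  (Dusp4)
Dusp4 is most strongly upregulated.

3.396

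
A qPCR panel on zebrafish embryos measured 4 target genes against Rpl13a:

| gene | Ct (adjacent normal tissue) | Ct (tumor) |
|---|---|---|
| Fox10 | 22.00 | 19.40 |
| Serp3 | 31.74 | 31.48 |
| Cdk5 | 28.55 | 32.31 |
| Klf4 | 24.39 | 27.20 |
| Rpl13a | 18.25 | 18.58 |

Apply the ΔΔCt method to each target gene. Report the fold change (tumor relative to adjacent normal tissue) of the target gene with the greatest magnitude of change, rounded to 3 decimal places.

0.093

Fox10: ΔΔCt = (19.40−18.58) − (22.00−18.25) = 0.82 − 3.75 = -2.93; fold change = 2^2.93 = 7.621
Serp3: ΔΔCt = (31.48−18.58) − (31.74−18.25) = 12.90 − 13.49 = -0.59; fold change = 2^0.59 = 1.505
Cdk5: ΔΔCt = (32.31−18.58) − (28.55−18.25) = 13.73 − 10.30 = 3.43; fold change = 2^-3.43 = 0.093
Klf4: ΔΔCt = (27.20−18.58) − (24.39−18.25) = 8.62 − 6.14 = 2.48; fold change = 2^-2.48 = 0.179
Cdk5 has the largest |ΔΔCt| = 3.43.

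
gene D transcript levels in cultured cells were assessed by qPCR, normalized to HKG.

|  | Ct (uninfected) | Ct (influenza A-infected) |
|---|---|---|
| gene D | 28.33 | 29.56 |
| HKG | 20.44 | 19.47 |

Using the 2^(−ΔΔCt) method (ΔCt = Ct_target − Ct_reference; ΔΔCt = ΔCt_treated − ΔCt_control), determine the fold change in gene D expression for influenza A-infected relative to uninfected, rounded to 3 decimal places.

0.218

ΔCt(uninfected) = 28.330 − 20.440 = 7.890
ΔCt(influenza A-infected) = 29.560 − 19.470 = 10.090
ΔΔCt = 10.090 − 7.890 = 2.200
Fold change = 2^(−2.200) = 0.2176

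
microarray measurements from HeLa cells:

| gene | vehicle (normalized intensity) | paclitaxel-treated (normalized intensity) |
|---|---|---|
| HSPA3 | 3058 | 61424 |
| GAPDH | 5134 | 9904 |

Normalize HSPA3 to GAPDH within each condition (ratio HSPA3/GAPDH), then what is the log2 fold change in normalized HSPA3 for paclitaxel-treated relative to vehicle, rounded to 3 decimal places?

HSPA3/GAPDH (vehicle) = 3058 / 5134 = 0.59564
HSPA3/GAPDH (paclitaxel-treated) = 61424 / 9904 = 6.2019
Fold change = 6.2019 / 0.59564 = 10.4123
log2(10.4123) = 3.3802

3.380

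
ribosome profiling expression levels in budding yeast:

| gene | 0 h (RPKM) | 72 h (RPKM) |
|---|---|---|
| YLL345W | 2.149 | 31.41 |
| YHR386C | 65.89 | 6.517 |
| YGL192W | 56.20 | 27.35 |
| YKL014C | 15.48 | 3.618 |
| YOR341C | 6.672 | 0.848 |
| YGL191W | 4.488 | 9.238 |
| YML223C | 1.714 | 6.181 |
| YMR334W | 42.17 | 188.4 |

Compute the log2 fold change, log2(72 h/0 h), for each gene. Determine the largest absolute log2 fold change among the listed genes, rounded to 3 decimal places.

log2(31.41/2.149) = 3.869  (YLL345W)
log2(6.517/65.89) = -3.338  (YHR386C)
log2(27.35/56.20) = -1.039  (YGL192W)
log2(3.618/15.48) = -2.097  (YKL014C)
log2(0.848/6.672) = -2.976  (YOR341C)
log2(9.238/4.488) = 1.042  (YGL191W)
log2(6.181/1.714) = 1.850  (YML223C)
log2(188.4/42.17) = 2.160  (YMR334W)
The largest magnitude belongs to YLL345W.

3.869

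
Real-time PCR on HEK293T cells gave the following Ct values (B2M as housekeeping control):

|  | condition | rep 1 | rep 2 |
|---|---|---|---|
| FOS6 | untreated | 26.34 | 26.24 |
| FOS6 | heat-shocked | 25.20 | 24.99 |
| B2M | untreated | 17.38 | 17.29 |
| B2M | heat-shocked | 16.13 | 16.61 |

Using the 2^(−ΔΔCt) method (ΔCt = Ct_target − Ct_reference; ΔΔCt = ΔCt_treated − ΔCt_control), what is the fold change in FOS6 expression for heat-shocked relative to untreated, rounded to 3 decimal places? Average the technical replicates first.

1.173

Mean Ct: FOS6 untreated 26.290; FOS6 heat-shocked 25.095; B2M untreated 17.335; B2M heat-shocked 16.370
ΔCt(untreated) = 26.290 − 17.335 = 8.955
ΔCt(heat-shocked) = 25.095 − 16.370 = 8.725
ΔΔCt = 8.725 − 8.955 = -0.230
Fold change = 2^(−(-0.230)) = 2^0.230 = 1.1728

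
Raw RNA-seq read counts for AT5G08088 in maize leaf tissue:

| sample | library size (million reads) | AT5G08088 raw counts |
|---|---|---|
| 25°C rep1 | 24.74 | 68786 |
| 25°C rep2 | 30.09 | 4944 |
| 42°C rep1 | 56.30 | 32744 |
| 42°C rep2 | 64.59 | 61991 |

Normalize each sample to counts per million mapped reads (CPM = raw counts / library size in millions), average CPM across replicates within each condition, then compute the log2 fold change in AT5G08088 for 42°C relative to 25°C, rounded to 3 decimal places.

-0.934

CPM(25°C rep1) = 68786 / 24.74 = 2780.3557
CPM(25°C rep2) = 4944 / 30.09 = 164.3071
CPM(42°C rep1) = 32744 / 56.30 = 581.5986
CPM(42°C rep2) = 61991 / 64.59 = 959.7616
mean CPM(25°C) = 1472.3314; mean CPM(42°C) = 770.6801
Fold change = 770.6801 / 1472.3314 = 0.52344
log2(0.52344) = -0.9339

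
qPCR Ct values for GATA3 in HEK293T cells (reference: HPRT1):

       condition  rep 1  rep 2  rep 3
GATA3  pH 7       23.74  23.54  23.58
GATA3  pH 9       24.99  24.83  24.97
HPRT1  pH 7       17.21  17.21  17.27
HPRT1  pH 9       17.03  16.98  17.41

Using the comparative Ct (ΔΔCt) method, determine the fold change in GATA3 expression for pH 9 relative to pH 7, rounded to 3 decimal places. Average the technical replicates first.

Mean Ct: GATA3 pH 7 23.620; GATA3 pH 9 24.930; HPRT1 pH 7 17.230; HPRT1 pH 9 17.140
ΔCt(pH 7) = 23.620 − 17.230 = 6.390
ΔCt(pH 9) = 24.930 − 17.140 = 7.790
ΔΔCt = 7.790 − 6.390 = 1.400
Fold change = 2^(−1.400) = 0.3789

0.379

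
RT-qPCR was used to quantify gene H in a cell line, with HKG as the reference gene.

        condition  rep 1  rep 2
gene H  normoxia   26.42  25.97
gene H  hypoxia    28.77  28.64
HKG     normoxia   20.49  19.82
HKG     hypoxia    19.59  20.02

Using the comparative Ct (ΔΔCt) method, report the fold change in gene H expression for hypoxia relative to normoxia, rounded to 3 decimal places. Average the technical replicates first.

0.138

Mean Ct: gene H normoxia 26.195; gene H hypoxia 28.705; HKG normoxia 20.155; HKG hypoxia 19.805
ΔCt(normoxia) = 26.195 − 20.155 = 6.040
ΔCt(hypoxia) = 28.705 − 19.805 = 8.900
ΔΔCt = 8.900 − 6.040 = 2.860
Fold change = 2^(−2.860) = 0.1377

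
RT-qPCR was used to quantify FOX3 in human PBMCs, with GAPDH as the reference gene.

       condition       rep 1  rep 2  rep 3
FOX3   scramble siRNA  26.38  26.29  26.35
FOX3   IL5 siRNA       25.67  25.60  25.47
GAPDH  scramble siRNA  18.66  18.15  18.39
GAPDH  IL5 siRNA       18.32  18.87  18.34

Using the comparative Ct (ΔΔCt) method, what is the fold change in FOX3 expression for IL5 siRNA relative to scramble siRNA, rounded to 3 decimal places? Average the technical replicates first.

1.828

Mean Ct: FOX3 scramble siRNA 26.340; FOX3 IL5 siRNA 25.580; GAPDH scramble siRNA 18.400; GAPDH IL5 siRNA 18.510
ΔCt(scramble siRNA) = 26.340 − 18.400 = 7.940
ΔCt(IL5 siRNA) = 25.580 − 18.510 = 7.070
ΔΔCt = 7.070 − 7.940 = -0.870
Fold change = 2^(−(-0.870)) = 2^0.870 = 1.8277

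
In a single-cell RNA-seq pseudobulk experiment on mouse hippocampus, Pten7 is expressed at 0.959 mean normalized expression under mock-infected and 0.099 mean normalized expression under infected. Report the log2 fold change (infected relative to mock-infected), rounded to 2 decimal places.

-3.28

Fold change = 0.099 / 0.959 = 0.1032
log2(0.1032) = -3.276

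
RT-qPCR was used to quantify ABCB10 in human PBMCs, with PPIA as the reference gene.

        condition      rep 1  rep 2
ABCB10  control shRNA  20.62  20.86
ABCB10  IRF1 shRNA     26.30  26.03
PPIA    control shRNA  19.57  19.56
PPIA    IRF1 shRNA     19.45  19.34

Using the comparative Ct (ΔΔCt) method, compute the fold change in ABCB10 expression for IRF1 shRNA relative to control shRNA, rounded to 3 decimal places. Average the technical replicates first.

Mean Ct: ABCB10 control shRNA 20.740; ABCB10 IRF1 shRNA 26.165; PPIA control shRNA 19.565; PPIA IRF1 shRNA 19.395
ΔCt(control shRNA) = 20.740 − 19.565 = 1.175
ΔCt(IRF1 shRNA) = 26.165 − 19.395 = 6.770
ΔΔCt = 6.770 − 1.175 = 5.595
Fold change = 2^(−5.595) = 0.0207

0.021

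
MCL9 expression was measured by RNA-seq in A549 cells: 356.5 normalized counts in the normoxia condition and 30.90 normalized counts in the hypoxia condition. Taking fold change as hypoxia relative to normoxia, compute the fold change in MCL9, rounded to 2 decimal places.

0.09

Fold change = 30.90 / 356.5 = 0.087
MCL9 is downregulated.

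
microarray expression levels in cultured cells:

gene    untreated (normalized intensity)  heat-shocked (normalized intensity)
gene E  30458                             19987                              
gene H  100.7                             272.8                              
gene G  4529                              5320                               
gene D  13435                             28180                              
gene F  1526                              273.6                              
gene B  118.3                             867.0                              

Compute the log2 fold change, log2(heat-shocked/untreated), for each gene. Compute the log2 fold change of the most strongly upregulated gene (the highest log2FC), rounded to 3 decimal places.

log2(19987/30458) = -0.608  (gene E)
log2(272.8/100.7) = 1.438  (gene H)
log2(5320/4529) = 0.232  (gene G)
log2(28180/13435) = 1.069  (gene D)
log2(273.6/1526) = -2.480  (gene F)
log2(867.0/118.3) = 2.874  (gene B)
gene B is most strongly upregulated.

2.874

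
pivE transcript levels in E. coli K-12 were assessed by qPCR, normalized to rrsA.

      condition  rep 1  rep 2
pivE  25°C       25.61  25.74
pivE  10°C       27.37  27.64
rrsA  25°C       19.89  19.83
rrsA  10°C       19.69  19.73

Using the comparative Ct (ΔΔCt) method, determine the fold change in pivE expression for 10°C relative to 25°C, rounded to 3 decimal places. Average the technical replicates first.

0.253

Mean Ct: pivE 25°C 25.675; pivE 10°C 27.505; rrsA 25°C 19.860; rrsA 10°C 19.710
ΔCt(25°C) = 25.675 − 19.860 = 5.815
ΔCt(10°C) = 27.505 − 19.710 = 7.795
ΔΔCt = 7.795 − 5.815 = 1.980
Fold change = 2^(−1.980) = 0.2535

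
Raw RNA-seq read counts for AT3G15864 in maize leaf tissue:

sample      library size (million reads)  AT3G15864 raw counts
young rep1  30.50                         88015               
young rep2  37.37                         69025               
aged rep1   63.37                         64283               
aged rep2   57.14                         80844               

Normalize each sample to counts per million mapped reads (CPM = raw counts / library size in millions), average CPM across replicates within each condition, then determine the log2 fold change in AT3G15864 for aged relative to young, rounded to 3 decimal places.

-0.962

CPM(young rep1) = 88015 / 30.50 = 2885.7377
CPM(young rep2) = 69025 / 37.37 = 1847.0698
CPM(aged rep1) = 64283 / 63.37 = 1014.4074
CPM(aged rep2) = 80844 / 57.14 = 1414.8407
mean CPM(young) = 2366.4038; mean CPM(aged) = 1214.6241
Fold change = 1214.6241 / 2366.4038 = 0.51328
log2(0.51328) = -0.9622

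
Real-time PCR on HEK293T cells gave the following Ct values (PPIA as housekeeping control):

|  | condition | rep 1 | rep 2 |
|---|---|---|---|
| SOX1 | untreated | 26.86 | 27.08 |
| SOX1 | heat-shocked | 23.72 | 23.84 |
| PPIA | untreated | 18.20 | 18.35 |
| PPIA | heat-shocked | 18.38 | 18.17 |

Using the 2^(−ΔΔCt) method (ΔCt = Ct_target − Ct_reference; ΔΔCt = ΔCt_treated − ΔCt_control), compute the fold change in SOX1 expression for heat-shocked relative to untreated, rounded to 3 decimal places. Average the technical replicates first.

Mean Ct: SOX1 untreated 26.970; SOX1 heat-shocked 23.780; PPIA untreated 18.275; PPIA heat-shocked 18.275
ΔCt(untreated) = 26.970 − 18.275 = 8.695
ΔCt(heat-shocked) = 23.780 − 18.275 = 5.505
ΔΔCt = 5.505 − 8.695 = -3.190
Fold change = 2^(−(-3.190)) = 2^3.190 = 9.1261

9.126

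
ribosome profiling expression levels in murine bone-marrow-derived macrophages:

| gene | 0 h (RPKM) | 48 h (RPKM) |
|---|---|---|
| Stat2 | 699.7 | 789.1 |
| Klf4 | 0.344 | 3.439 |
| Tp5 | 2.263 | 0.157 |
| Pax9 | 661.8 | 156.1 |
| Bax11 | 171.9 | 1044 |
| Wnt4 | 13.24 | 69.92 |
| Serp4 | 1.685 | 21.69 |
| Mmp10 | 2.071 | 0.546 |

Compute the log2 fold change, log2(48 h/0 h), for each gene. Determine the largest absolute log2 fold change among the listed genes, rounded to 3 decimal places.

log2(789.1/699.7) = 0.173  (Stat2)
log2(3.439/0.344) = 3.322  (Klf4)
log2(0.157/2.263) = -3.849  (Tp5)
log2(156.1/661.8) = -2.084  (Pax9)
log2(1044/171.9) = 2.602  (Bax11)
log2(69.92/13.24) = 2.401  (Wnt4)
log2(21.69/1.685) = 3.686  (Serp4)
log2(0.546/2.071) = -1.923  (Mmp10)
The largest magnitude belongs to Tp5.

3.849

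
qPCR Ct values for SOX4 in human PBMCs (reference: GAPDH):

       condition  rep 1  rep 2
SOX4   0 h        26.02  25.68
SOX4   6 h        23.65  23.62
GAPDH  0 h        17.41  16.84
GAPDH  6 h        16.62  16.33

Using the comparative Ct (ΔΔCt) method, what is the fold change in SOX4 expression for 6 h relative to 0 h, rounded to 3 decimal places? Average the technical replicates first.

2.959

Mean Ct: SOX4 0 h 25.850; SOX4 6 h 23.635; GAPDH 0 h 17.125; GAPDH 6 h 16.475
ΔCt(0 h) = 25.850 − 17.125 = 8.725
ΔCt(6 h) = 23.635 − 16.475 = 7.160
ΔΔCt = 7.160 − 8.725 = -1.565
Fold change = 2^(−(-1.565)) = 2^1.565 = 2.9588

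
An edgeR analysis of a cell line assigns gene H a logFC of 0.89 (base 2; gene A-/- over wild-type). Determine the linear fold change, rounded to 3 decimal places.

Fold change = 2^(0.89) = 1.8532

1.853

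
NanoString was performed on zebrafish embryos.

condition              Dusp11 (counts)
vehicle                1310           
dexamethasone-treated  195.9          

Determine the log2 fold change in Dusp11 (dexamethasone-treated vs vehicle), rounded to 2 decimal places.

-2.74

Fold change = 195.9 / 1310 = 0.1495
log2(0.1495) = -2.741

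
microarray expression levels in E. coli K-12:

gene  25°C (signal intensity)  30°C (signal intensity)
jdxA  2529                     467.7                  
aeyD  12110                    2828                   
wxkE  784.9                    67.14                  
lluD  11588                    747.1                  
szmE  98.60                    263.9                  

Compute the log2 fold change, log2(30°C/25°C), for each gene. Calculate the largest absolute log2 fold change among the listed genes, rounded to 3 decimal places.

log2(467.7/2529) = -2.435  (jdxA)
log2(2828/12110) = -2.098  (aeyD)
log2(67.14/784.9) = -3.547  (wxkE)
log2(747.1/11588) = -3.955  (lluD)
log2(263.9/98.60) = 1.420  (szmE)
The largest magnitude belongs to lluD.

3.955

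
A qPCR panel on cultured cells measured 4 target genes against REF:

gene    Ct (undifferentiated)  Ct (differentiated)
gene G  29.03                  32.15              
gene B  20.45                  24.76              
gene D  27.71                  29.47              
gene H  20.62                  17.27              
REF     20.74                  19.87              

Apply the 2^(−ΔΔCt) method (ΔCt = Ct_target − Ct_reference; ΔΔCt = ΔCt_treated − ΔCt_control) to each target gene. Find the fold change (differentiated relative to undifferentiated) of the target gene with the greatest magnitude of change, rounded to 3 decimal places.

gene G: ΔΔCt = (32.15−19.87) − (29.03−20.74) = 12.28 − 8.29 = 3.99; fold change = 2^-3.99 = 0.063
gene B: ΔΔCt = (24.76−19.87) − (20.45−20.74) = 4.89 − (-0.29) = 5.18; fold change = 2^-5.18 = 0.028
gene D: ΔΔCt = (29.47−19.87) − (27.71−20.74) = 9.60 − 6.97 = 2.63; fold change = 2^-2.63 = 0.162
gene H: ΔΔCt = (17.27−19.87) − (20.62−20.74) = -2.60 − (-0.12) = -2.48; fold change = 2^2.48 = 5.579
gene B has the largest |ΔΔCt| = 5.18.

0.028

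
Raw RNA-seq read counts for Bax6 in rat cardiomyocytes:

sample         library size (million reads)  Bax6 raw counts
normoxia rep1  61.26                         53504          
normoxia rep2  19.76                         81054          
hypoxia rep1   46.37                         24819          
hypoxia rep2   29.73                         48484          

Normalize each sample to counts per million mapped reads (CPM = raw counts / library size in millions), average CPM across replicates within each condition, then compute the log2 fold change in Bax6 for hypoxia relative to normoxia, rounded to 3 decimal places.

-1.200

CPM(normoxia rep1) = 53504 / 61.26 = 873.3921
CPM(normoxia rep2) = 81054 / 19.76 = 4101.9231
CPM(hypoxia rep1) = 24819 / 46.37 = 535.2383
CPM(hypoxia rep2) = 48484 / 29.73 = 1630.8106
mean CPM(normoxia) = 2487.6576; mean CPM(hypoxia) = 1083.0245
Fold change = 1083.0245 / 2487.6576 = 0.43536
log2(0.43536) = -1.1997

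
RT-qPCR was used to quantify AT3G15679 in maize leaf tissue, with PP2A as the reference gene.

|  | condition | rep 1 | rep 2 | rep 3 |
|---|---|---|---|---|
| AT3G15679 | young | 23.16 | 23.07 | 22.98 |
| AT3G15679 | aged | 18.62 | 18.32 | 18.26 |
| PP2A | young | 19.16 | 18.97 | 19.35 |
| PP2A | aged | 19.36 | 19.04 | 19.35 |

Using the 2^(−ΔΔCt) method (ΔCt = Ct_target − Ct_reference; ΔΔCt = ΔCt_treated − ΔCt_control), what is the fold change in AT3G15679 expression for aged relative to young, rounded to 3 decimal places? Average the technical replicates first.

27.096

Mean Ct: AT3G15679 young 23.070; AT3G15679 aged 18.400; PP2A young 19.160; PP2A aged 19.250
ΔCt(young) = 23.070 − 19.160 = 3.910
ΔCt(aged) = 18.400 − 19.250 = -0.850
ΔΔCt = -0.850 − 3.910 = -4.760
Fold change = 2^(−(-4.760)) = 2^4.760 = 27.0958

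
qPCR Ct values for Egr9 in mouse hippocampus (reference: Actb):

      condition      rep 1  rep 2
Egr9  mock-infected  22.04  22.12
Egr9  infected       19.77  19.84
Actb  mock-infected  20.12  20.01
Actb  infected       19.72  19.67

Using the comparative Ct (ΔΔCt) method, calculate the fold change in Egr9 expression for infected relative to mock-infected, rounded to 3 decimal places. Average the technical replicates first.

3.745

Mean Ct: Egr9 mock-infected 22.080; Egr9 infected 19.805; Actb mock-infected 20.065; Actb infected 19.695
ΔCt(mock-infected) = 22.080 − 20.065 = 2.015
ΔCt(infected) = 19.805 − 19.695 = 0.110
ΔΔCt = 0.110 − 2.015 = -1.905
Fold change = 2^(−(-1.905)) = 2^1.905 = 3.7451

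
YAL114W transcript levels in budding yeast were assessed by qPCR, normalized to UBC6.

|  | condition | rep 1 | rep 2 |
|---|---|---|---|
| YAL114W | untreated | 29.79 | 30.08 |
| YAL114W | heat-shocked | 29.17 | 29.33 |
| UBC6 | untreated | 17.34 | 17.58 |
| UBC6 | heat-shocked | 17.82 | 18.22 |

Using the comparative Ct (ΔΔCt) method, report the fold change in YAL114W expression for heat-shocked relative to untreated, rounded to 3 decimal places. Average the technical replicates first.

Mean Ct: YAL114W untreated 29.935; YAL114W heat-shocked 29.250; UBC6 untreated 17.460; UBC6 heat-shocked 18.020
ΔCt(untreated) = 29.935 − 17.460 = 12.475
ΔCt(heat-shocked) = 29.250 − 18.020 = 11.230
ΔΔCt = 11.230 − 12.475 = -1.245
Fold change = 2^(−(-1.245)) = 2^1.245 = 2.3702

2.370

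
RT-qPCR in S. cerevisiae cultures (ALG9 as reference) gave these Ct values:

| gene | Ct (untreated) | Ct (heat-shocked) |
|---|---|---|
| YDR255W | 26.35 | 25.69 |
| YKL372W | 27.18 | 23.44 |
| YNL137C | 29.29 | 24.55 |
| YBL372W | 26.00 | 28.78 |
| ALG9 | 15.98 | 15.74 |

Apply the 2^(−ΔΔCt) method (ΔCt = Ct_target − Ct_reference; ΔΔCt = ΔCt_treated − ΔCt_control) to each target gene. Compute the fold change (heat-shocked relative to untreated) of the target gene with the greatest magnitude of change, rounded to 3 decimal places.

22.627

YDR255W: ΔΔCt = (25.69−15.74) − (26.35−15.98) = 9.95 − 10.37 = -0.42; fold change = 2^0.42 = 1.338
YKL372W: ΔΔCt = (23.44−15.74) − (27.18−15.98) = 7.70 − 11.20 = -3.50; fold change = 2^3.50 = 11.314
YNL137C: ΔΔCt = (24.55−15.74) − (29.29−15.98) = 8.81 − 13.31 = -4.50; fold change = 2^4.50 = 22.627
YBL372W: ΔΔCt = (28.78−15.74) − (26.00−15.98) = 13.04 − 10.02 = 3.02; fold change = 2^-3.02 = 0.123
YNL137C has the largest |ΔΔCt| = 4.50.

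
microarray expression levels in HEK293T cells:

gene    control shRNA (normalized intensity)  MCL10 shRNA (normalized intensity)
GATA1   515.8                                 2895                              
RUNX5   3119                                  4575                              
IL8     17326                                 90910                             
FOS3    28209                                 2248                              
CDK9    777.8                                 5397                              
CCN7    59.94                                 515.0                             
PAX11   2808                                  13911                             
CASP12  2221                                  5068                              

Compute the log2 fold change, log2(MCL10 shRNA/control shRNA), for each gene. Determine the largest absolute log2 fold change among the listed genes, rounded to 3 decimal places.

3.649

log2(2895/515.8) = 2.489  (GATA1)
log2(4575/3119) = 0.553  (RUNX5)
log2(90910/17326) = 2.392  (IL8)
log2(2248/28209) = -3.649  (FOS3)
log2(5397/777.8) = 2.795  (CDK9)
log2(515.0/59.94) = 3.103  (CCN7)
log2(13911/2808) = 2.309  (PAX11)
log2(5068/2221) = 1.190  (CASP12)
The largest magnitude belongs to FOS3.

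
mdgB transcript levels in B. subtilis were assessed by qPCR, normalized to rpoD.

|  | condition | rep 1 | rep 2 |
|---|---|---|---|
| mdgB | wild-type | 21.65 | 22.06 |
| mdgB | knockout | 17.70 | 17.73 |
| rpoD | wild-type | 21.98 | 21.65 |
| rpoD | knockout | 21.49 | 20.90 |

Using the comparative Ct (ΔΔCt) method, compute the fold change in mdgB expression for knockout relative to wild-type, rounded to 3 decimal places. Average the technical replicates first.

11.472

Mean Ct: mdgB wild-type 21.855; mdgB knockout 17.715; rpoD wild-type 21.815; rpoD knockout 21.195
ΔCt(wild-type) = 21.855 − 21.815 = 0.040
ΔCt(knockout) = 17.715 − 21.195 = -3.480
ΔΔCt = -3.480 − 0.040 = -3.520
Fold change = 2^(−(-3.520)) = 2^3.520 = 11.4716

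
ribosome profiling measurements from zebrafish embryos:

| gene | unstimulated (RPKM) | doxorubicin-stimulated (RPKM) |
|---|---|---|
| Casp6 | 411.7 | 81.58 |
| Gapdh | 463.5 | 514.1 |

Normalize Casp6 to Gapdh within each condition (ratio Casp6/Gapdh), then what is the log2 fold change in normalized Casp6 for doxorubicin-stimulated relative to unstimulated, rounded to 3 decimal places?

-2.485

Casp6/Gapdh (unstimulated) = 411.7 / 463.5 = 0.88824
Casp6/Gapdh (doxorubicin-stimulated) = 81.58 / 514.1 = 0.15869
Fold change = 0.15869 / 0.88824 = 0.1787
log2(0.1787) = -2.4848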